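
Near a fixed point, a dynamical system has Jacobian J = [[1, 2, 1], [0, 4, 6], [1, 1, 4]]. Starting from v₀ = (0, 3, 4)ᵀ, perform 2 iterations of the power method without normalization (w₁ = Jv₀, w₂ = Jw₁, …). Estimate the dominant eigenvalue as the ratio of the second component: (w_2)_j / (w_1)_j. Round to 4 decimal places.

λ ≈ 7.1667

w1 = Jv₀ = (1·0 + 2·3 + 1·4; 0·0 + 4·3 + 6·4; 1·0 + 1·3 + 4·4) = (10, 36, 19)
w2 = Jw1 = (1·10 + 2·36 + 1·19; 0·10 + 4·36 + 6·19; 1·10 + 1·36 + 4·19) = (101, 258, 122)
Ratio at component: 258 / 36 = 7.1667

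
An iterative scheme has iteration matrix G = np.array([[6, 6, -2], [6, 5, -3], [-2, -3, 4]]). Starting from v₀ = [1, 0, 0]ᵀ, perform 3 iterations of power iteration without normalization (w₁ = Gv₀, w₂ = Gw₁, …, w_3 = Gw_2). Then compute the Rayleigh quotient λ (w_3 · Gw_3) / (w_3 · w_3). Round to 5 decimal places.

w1 = Gv₀ = (6·1 + 6·0 + (-2)·0; 6·1 + 5·0 + (-3)·0; (-2)·1 + (-3)·0 + 4·0) = (6, 6, -2)
w2 = Gw1 = (6·6 + 6·6 + (-2)·(-2); 6·6 + 5·6 + (-3)·(-2); (-2)·6 + (-3)·6 + 4·(-2)) = (76, 72, -38)
w3 = Gw2 = (964, 930, -520)
Gw3 = (12404, 11994, -6798)
w3·Gw3 = 964·12404 + 930·11994 + (-520)·(-6798) = 26646836; w3·w3 = 964·964 + 930·930 + (-520)·(-520) = 2064596
λ ≈ 26646836/2064596 = 12.90656

λ ≈ 12.90656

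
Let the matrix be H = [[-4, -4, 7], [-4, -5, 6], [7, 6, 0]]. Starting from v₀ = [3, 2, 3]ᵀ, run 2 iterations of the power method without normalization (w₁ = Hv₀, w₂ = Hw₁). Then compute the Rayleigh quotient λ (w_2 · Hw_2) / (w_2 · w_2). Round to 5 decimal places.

w1 = Hv₀ = (1, -4, 33)
w2 = Hw1 = (243, 214, -17)
Hw2 = (-1947, -2144, 2985)
w2·Hw2 = 243·(-1947) + 214·(-2144) + (-17)·2985 = -982682; w2·w2 = 243·243 + 214·214 + (-17)·(-17) = 105134
λ ≈ -982682/105134 = -9.34695

-9.34695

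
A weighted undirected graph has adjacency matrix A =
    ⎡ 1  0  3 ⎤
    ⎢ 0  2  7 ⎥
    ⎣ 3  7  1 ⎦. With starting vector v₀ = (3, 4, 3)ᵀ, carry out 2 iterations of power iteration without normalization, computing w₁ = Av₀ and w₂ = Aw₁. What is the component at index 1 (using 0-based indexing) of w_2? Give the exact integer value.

338

w1 = Av₀ = (1·3 + 0·4 + 3·3; 0·3 + 2·4 + 7·3; 3·3 + 7·4 + 1·3) = (12, 29, 40)
w2 = Aw1 = (1·12 + 0·29 + 3·40; 0·12 + 2·29 + 7·40; 3·12 + 7·29 + 1·40) = (132, 338, 279)
The requested component of w2 is 338.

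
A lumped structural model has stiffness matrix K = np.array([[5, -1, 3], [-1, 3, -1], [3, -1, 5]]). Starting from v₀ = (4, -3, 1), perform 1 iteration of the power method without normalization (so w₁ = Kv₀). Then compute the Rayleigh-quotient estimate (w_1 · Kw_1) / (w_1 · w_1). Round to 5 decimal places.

w1 = Kv₀ = (26, -14, 20)
Kw1 = (204, -88, 192)
w1·Kw1 = 26·204 + (-14)·(-88) + 20·192 = 10376; w1·w1 = 26·26 + (-14)·(-14) + 20·20 = 1272
λ ≈ 10376/1272 = 8.15723

8.15723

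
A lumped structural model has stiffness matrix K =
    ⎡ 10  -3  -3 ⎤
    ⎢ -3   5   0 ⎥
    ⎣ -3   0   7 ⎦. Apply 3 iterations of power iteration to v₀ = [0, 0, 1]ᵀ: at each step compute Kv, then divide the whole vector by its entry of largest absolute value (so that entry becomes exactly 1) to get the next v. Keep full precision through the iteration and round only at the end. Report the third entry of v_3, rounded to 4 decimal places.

-0.7862

Kv0 = (-3.00000, 0.00000, 7.00000); divide by 7.00000 → v1 = (-0.42857, 0.00000, 1.00000)
Kv1 = (-7.28571, 1.28571, 8.28571); divide by 8.28571 → v2 = (-0.87931, 0.15517, 1.00000)
Kv2 = (-12.25862, 3.41379, 9.63793); divide by -12.25862 → v3 = (1.00000, -0.27848, -0.78622)
Requested entry of v3: 559/-711 = -0.7862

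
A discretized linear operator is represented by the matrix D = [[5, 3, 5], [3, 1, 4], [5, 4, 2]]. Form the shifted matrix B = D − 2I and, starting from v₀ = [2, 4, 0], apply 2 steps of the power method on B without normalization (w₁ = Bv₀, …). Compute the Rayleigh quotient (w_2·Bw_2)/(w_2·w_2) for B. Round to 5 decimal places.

B = D − 2I has rows (3, 3, 5); (3, -1, 4); (5, 4, 0)
w1 = Bv₀ = (3·2 + 3·4 + 5·0; 3·2 + (-1)·4 + 4·0; 5·2 + 4·4 + 0·0) = (18, 2, 26)
w2 = Bw1 = (3·18 + 3·2 + 5·26; 3·18 + (-1)·2 + 4·26; 5·18 + 4·2 + 0·26) = (190, 156, 98)
Bw2 = (1528, 806, 1574)
w2·Bw2 = 570308; w2·w2 = 70040; μ ≈ 570308/70040 = 8.14260

8.14260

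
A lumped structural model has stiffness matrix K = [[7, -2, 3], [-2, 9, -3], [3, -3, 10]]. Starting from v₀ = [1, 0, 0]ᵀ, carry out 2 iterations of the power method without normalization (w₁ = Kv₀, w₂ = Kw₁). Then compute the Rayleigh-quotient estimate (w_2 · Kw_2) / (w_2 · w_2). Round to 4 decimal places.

w1 = Kv₀ = (7, -2, 3)
w2 = Kw1 = (62, -41, 57)
Kw2 = (687, -664, 879)
w2·Kw2 = 62·687 + (-41)·(-664) + 57·879 = 119921; w2·w2 = 62·62 + (-41)·(-41) + 57·57 = 8774
λ ≈ 119921/8774 = 13.6678

λ ≈ 13.6678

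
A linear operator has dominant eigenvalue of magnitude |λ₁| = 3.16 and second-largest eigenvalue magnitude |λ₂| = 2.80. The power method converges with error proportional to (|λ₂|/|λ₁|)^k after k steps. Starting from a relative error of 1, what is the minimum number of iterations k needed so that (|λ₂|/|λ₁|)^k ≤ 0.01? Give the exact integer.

|λ₂/λ₁| = 2.80/3.16 = 0.88608
Need k ≥ ln(0.01) / ln(0.88608) = -4.6052 / -0.1210 ≈ 38.074
Smallest integer k satisfying the bound: 39

39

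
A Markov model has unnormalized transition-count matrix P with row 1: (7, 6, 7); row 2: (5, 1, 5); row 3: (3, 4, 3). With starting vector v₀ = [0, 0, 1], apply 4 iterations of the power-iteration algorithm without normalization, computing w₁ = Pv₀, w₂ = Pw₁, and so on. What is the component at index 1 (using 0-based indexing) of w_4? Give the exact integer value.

11055

w1 = Pv₀ = (7, 5, 3)
w2 = Pw1 = (100, 55, 50)
w3 = Pw2 = (1380, 805, 670)
w4 = Pw3 = (19180, 11055, 9370)
The requested component of w4 is 11055.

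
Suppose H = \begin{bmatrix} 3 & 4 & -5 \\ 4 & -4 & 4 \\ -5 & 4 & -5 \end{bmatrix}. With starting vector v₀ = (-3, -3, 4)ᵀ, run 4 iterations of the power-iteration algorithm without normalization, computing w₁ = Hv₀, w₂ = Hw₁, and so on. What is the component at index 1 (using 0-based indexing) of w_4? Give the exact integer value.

w1 = Hv₀ = (-41, 16, -17)
w2 = Hw1 = (26, -296, 354)
w3 = Hw2 = (-2876, 2704, -3084)
w4 = Hw3 = (17608, -34656, 40616)
The requested component of w4 is -34656.

-34656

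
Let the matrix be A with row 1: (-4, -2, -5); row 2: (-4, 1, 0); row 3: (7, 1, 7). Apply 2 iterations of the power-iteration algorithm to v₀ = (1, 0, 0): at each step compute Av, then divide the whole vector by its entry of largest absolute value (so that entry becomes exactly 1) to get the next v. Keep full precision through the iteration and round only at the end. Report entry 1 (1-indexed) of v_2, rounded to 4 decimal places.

Av0 = (-4.00000, -4.00000, 7.00000); divide by 7.00000 → v1 = (-0.57143, -0.57143, 1.00000)
Av1 = (-1.57143, 1.71429, 2.42857); divide by 2.42857 → v2 = (-0.64706, 0.70588, 1.00000)
Requested entry of v2: -11/17 = -0.6471

-0.6471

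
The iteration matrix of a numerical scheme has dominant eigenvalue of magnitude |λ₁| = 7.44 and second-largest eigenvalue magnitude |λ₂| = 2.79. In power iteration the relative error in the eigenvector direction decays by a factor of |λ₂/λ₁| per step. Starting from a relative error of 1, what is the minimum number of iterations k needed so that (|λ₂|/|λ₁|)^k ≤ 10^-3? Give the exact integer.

8

|λ₂/λ₁| = 2.79/7.44 = 0.37500
Need k ≥ ln(10^-3) / ln(0.37500) = -6.9078 / -0.9808 ≈ 7.043
Smallest integer k satisfying the bound: 8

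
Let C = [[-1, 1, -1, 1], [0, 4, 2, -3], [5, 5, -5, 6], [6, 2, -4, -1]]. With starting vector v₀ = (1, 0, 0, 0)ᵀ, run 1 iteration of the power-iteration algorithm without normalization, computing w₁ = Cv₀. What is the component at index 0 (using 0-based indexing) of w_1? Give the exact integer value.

-1

w1 = Cv₀ = (-1, 0, 5, 6)
The requested component of w1 is -1.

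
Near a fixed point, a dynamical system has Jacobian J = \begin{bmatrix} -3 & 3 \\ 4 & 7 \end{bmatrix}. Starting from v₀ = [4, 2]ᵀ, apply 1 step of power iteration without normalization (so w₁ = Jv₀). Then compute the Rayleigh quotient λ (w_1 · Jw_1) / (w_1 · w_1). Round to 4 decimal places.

w1 = Jv₀ = (-6, 30)
Jw1 = (108, 186)
w1·Jw1 = (-6)·108 + 30·186 = 4932; w1·w1 = (-6)·(-6) + 30·30 = 936
λ ≈ 4932/936 = 5.2692

5.2692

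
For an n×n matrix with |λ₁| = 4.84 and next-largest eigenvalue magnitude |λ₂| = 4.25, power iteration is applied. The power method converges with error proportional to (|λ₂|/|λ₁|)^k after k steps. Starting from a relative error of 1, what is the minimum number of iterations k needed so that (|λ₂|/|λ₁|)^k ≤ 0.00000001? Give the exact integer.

142

|λ₂/λ₁| = 4.25/4.84 = 0.87810
Need k ≥ ln(0.00000001) / ln(0.87810) = -18.4207 / -0.1300 ≈ 141.702
Smallest integer k satisfying the bound: 142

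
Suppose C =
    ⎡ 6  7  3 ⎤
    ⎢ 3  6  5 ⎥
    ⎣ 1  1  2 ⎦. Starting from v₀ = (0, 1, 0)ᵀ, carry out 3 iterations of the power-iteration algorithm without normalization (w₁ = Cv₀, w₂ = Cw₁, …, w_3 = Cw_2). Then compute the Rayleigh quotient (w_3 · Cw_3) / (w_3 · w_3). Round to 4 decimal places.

λ ≈ 11.4947

w1 = Cv₀ = (7, 6, 1)
w2 = Cw1 = (87, 62, 15)
w3 = Cw2 = (1001, 708, 179)
Cw3 = (11499, 8146, 2067)
w3·Cw3 = 1001·11499 + 708·8146 + 179·2067 = 17647860; w3·w3 = 1001·1001 + 708·708 + 179·179 = 1535306
λ ≈ 17647860/1535306 = 11.4947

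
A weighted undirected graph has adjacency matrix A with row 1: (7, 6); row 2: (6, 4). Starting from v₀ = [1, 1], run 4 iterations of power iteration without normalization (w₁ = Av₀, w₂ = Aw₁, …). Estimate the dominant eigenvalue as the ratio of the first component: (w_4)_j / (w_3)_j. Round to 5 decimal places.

11.68442

w1 = Av₀ = (13, 10)
w2 = Aw1 = (151, 118)
w3 = Aw2 = (1765, 1378)
w4 = Aw3 = (20623, 16102)
Ratio at component: 20623 / 1765 = 11.68442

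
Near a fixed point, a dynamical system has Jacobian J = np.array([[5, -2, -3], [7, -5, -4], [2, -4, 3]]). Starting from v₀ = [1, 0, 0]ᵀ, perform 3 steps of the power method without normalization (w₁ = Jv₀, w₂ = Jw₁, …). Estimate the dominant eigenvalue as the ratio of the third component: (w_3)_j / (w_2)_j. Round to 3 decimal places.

-0.500

w1 = Jv₀ = (5·1 + (-2)·0 + (-3)·0; 7·1 + (-5)·0 + (-4)·0; 2·1 + (-4)·0 + 3·0) = (5, 7, 2)
w2 = Jw1 = (5·5 + (-2)·7 + (-3)·2; 7·5 + (-5)·7 + (-4)·2; 2·5 + (-4)·7 + 3·2) = (5, -8, -12)
w3 = Jw2 = (77, 123, 6)
Ratio at component: 6 / -12 = -0.500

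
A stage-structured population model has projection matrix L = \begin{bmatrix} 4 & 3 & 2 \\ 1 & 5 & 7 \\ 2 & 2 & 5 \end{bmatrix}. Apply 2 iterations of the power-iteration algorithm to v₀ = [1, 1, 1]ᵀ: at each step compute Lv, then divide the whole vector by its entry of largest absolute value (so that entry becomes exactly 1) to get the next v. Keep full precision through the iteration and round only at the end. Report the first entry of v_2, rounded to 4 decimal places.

0.6788

Lv0 = (9.00000, 13.00000, 9.00000); divide by 13.00000 → v1 = (0.69231, 1.00000, 0.69231)
Lv1 = (7.15385, 10.53846, 6.84615); divide by 10.53846 → v2 = (0.67883, 1.00000, 0.64964)
Requested entry of v2: 93/137 = 0.6788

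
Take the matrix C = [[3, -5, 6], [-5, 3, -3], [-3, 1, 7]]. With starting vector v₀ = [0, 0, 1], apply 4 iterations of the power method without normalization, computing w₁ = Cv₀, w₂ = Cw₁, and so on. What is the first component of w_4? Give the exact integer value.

w1 = Cv₀ = (3·0 + (-5)·0 + 6·1; (-5)·0 + 3·0 + (-3)·1; (-3)·0 + 1·0 + 7·1) = (6, -3, 7)
w2 = Cw1 = (3·6 + (-5)·(-3) + 6·7; (-5)·6 + 3·(-3) + (-3)·7; (-3)·6 + 1·(-3) + 7·7) = (75, -60, 28)
w3 = Cw2 = (693, -639, -89)
w4 = Cw3 = (4740, -5115, -3341)
The requested component of w4 is 4740.

4740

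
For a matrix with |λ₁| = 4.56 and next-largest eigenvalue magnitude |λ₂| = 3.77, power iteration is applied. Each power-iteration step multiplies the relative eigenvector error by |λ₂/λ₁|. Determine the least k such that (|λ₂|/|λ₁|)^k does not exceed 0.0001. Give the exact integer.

|λ₂/λ₁| = 3.77/4.56 = 0.82675
Need k ≥ ln(0.0001) / ln(0.82675) = -9.2103 / -0.1902 ≈ 48.412
Smallest integer k satisfying the bound: 49

49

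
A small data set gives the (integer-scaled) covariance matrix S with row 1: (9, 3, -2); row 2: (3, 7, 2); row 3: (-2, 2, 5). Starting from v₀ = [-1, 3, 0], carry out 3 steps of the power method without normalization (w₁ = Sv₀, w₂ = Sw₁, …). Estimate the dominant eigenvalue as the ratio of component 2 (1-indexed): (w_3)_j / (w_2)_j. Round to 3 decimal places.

w1 = Sv₀ = (9·(-1) + 3·3 + (-2)·0; 3·(-1) + 7·3 + 2·0; (-2)·(-1) + 2·3 + 5·0) = (0, 18, 8)
w2 = Sw1 = (9·0 + 3·18 + (-2)·8; 3·0 + 7·18 + 2·8; (-2)·0 + 2·18 + 5·8) = (38, 142, 76)
w3 = Sw2 = (616, 1260, 588)
Ratio at component: 1260 / 142 = 8.873

8.873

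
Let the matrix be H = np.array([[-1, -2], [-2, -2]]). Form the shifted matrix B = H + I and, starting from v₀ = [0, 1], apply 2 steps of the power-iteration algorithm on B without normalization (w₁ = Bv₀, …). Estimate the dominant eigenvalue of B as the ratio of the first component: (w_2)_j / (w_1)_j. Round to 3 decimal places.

μ ≈ -1.000

B = H + I has rows (0, -2); (-2, -1)
w1 = Bv₀ = (-2, -1)
w2 = Bw1 = (2, 5)
Ratio: 2/-2 = -1.000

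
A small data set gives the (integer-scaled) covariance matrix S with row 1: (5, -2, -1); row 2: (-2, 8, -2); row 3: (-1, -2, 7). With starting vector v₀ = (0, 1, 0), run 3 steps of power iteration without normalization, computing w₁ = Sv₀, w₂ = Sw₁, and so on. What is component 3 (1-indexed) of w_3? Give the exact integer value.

-316

w1 = Sv₀ = (5·0 + (-2)·1 + (-1)·0; (-2)·0 + 8·1 + (-2)·0; (-1)·0 + (-2)·1 + 7·0) = (-2, 8, -2)
w2 = Sw1 = (5·(-2) + (-2)·8 + (-1)·(-2); (-2)·(-2) + 8·8 + (-2)·(-2); (-1)·(-2) + (-2)·8 + 7·(-2)) = (-24, 72, -28)
w3 = Sw2 = (-236, 680, -316)
The requested component of w3 is -316.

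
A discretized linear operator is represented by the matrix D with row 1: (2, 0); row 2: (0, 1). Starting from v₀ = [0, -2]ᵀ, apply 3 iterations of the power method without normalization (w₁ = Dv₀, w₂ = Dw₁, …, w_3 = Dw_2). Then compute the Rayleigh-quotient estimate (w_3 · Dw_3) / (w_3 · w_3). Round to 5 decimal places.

λ ≈ 1.00000

w1 = Dv₀ = (0, -2)
w2 = Dw1 = (0, -2)
w3 = Dw2 = (0, -2)
Dw3 = (0, -2)
w3·Dw3 = 0·0 + (-2)·(-2) = 4; w3·w3 = 0·0 + (-2)·(-2) = 4
λ ≈ 4/4 = 1.00000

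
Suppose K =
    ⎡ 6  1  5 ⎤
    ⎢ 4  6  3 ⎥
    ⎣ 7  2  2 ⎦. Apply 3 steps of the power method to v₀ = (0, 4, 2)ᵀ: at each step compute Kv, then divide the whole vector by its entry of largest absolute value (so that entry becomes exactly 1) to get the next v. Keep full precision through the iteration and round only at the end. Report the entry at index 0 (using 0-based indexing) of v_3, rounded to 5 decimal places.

Kv0 = (14.000000, 30.000000, 12.000000); divide by 30.000000 → v1 = (0.466667, 1.000000, 0.400000)
Kv1 = (5.800000, 9.066667, 6.066667); divide by 9.066667 → v2 = (0.639706, 1.000000, 0.669118)
Kv2 = (8.183824, 10.566176, 7.816176); divide by 10.566176 → v3 = (0.774530, 1.000000, 0.739736)
Requested entry of v3: 2226/2874 = 0.77453

0.77453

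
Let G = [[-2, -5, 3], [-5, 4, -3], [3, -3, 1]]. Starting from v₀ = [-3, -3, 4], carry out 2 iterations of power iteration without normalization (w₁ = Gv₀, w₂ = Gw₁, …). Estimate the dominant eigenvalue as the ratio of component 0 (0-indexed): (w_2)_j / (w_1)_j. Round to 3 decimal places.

λ ≈ -0.273

w1 = Gv₀ = ((-2)·(-3) + (-5)·(-3) + 3·4; (-5)·(-3) + 4·(-3) + (-3)·4; 3·(-3) + (-3)·(-3) + 1·4) = (33, -9, 4)
w2 = Gw1 = ((-2)·33 + (-5)·(-9) + 3·4; (-5)·33 + 4·(-9) + (-3)·4; 3·33 + (-3)·(-9) + 1·4) = (-9, -213, 130)
Ratio at component: -9 / 33 = -0.273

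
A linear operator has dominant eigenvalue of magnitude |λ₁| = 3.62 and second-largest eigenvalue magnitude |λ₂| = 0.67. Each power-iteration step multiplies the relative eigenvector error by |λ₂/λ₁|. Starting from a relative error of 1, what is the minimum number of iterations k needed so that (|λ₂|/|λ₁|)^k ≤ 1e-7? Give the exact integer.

10

|λ₂/λ₁| = 0.67/3.62 = 0.18508
Need k ≥ ln(1e-7) / ln(0.18508) = -16.1181 / -1.6870 ≈ 9.555
Smallest integer k satisfying the bound: 10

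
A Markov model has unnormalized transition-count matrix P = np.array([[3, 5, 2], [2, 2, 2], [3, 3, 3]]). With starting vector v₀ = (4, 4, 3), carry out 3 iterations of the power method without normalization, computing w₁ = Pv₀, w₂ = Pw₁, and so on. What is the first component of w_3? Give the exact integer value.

2358

w1 = Pv₀ = (3·4 + 5·4 + 2·3; 2·4 + 2·4 + 2·3; 3·4 + 3·4 + 3·3) = (38, 22, 33)
w2 = Pw1 = (3·38 + 5·22 + 2·33; 2·38 + 2·22 + 2·33; 3·38 + 3·22 + 3·33) = (290, 186, 279)
w3 = Pw2 = (2358, 1510, 2265)
The requested component of w3 is 2358.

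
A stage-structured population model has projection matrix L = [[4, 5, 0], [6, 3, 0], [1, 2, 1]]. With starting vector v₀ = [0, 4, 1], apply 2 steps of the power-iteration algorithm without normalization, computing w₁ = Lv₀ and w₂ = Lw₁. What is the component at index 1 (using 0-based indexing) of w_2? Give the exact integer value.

156

w1 = Lv₀ = (4·0 + 5·4 + 0·1; 6·0 + 3·4 + 0·1; 1·0 + 2·4 + 1·1) = (20, 12, 9)
w2 = Lw1 = (4·20 + 5·12 + 0·9; 6·20 + 3·12 + 0·9; 1·20 + 2·12 + 1·9) = (140, 156, 53)
The requested component of w2 is 156.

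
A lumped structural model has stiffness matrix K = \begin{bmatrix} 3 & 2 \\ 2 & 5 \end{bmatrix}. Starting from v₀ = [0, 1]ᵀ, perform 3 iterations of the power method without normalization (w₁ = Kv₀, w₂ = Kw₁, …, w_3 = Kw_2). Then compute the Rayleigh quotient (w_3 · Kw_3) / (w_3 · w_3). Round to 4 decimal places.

w1 = Kv₀ = (3·0 + 2·1; 2·0 + 5·1) = (2, 5)
w2 = Kw1 = (3·2 + 2·5; 2·2 + 5·5) = (16, 29)
w3 = Kw2 = (106, 177)
Kw3 = (672, 1097)
w3·Kw3 = 106·672 + 177·1097 = 265401; w3·w3 = 106·106 + 177·177 = 42565
λ ≈ 265401/42565 = 6.2352

6.2352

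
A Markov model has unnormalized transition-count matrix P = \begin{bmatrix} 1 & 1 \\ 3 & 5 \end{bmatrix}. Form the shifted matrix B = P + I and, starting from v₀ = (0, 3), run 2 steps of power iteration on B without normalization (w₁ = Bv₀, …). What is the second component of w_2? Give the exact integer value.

B = P + I has rows (2, 1); (3, 6)
w1 = Bv₀ = (3, 18)
w2 = Bw1 = (24, 117)
Requested component of w2: 117

117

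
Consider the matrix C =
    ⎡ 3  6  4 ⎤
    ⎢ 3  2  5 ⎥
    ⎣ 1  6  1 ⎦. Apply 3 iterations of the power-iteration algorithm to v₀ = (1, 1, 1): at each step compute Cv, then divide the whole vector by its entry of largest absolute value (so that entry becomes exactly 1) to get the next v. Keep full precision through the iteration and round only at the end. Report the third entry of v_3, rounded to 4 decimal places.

0.6148

Cv0 = (13.00000, 10.00000, 8.00000); divide by 13.00000 → v1 = (1.00000, 0.76923, 0.61538)
Cv1 = (10.07692, 7.61538, 6.23077); divide by 10.07692 → v2 = (1.00000, 0.75573, 0.61832)
Cv2 = (10.00763, 7.60305, 6.15267); divide by 10.00763 → v3 = (1.00000, 0.75973, 0.61480)
Requested entry of v3: 806/1311 = 0.6148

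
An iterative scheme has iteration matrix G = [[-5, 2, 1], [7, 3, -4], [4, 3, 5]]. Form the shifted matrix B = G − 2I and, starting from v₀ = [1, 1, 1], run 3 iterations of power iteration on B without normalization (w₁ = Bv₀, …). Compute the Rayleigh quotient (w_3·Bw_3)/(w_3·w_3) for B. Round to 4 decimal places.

μ ≈ -9.4383

B = G − 2I has rows (-7, 2, 1); (7, 1, -4); (4, 3, 3)
w1 = Bv₀ = ((-7)·1 + 2·1 + 1·1; 7·1 + 1·1 + (-4)·1; 4·1 + 3·1 + 3·1) = (-4, 4, 10)
w2 = Bw1 = ((-7)·(-4) + 2·4 + 1·10; 7·(-4) + 1·4 + (-4)·10; 4·(-4) + 3·4 + 3·10) = (46, -64, 26)
w3 = Bw2 = (-424, 154, 70)
Bw3 = (3346, -3094, -1024)
w3·Bw3 = -1966860; w3·w3 = 208392; μ ≈ -1966860/208392 = -9.4383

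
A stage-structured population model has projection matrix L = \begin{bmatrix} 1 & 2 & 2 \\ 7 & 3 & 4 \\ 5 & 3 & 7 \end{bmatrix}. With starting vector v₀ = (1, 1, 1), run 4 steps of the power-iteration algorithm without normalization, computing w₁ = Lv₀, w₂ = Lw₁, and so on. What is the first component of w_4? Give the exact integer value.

7621

w1 = Lv₀ = (1·1 + 2·1 + 2·1; 7·1 + 3·1 + 4·1; 5·1 + 3·1 + 7·1) = (5, 14, 15)
w2 = Lw1 = (1·5 + 2·14 + 2·15; 7·5 + 3·14 + 4·15; 5·5 + 3·14 + 7·15) = (63, 137, 172)
w3 = Lw2 = (681, 1540, 1930)
w4 = Lw3 = (7621, 17107, 21535)
The requested component of w4 is 7621.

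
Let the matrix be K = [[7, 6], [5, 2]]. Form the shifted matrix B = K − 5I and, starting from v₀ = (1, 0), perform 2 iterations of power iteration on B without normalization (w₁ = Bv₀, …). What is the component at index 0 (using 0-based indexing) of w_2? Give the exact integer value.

34

B = K − 5I has rows (2, 6); (5, -3)
w1 = Bv₀ = (2·1 + 6·0; 5·1 + (-3)·0) = (2, 5)
w2 = Bw1 = (2·2 + 6·5; 5·2 + (-3)·5) = (34, -5)
Requested component of w2: 34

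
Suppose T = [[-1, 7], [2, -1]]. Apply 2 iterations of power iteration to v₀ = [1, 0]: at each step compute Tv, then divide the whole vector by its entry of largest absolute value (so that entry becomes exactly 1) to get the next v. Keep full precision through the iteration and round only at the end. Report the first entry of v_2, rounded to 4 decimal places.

1.0000

Tv0 = (-1.00000, 2.00000); divide by 2.00000 → v1 = (-0.50000, 1.00000)
Tv1 = (7.50000, -2.00000); divide by 7.50000 → v2 = (1.00000, -0.26667)
Requested entry of v2: 15/15 = 1.0000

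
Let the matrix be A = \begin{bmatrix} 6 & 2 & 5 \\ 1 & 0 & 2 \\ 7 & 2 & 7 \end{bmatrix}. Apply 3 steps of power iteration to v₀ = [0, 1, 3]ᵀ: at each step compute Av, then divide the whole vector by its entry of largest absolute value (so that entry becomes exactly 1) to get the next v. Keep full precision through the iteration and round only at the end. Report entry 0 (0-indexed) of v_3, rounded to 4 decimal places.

0.7845

Av0 = (17.00000, 6.00000, 23.00000); divide by 23.00000 → v1 = (0.73913, 0.26087, 1.00000)
Av1 = (9.95652, 2.73913, 12.69565); divide by 12.69565 → v2 = (0.78425, 0.21575, 1.00000)
Av2 = (10.13699, 2.78425, 12.92123); divide by 12.92123 → v3 = (0.78452, 0.21548, 1.00000)
Requested entry of v3: 2960/3773 = 0.7845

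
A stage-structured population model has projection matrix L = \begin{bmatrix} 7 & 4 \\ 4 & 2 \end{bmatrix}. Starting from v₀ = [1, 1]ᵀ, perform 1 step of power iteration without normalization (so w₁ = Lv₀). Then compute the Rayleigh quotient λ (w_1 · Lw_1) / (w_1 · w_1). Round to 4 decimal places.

9.2166

w1 = Lv₀ = (7·1 + 4·1; 4·1 + 2·1) = (11, 6)
Lw1 = (101, 56)
w1·Lw1 = 11·101 + 6·56 = 1447; w1·w1 = 11·11 + 6·6 = 157
λ ≈ 1447/157 = 9.2166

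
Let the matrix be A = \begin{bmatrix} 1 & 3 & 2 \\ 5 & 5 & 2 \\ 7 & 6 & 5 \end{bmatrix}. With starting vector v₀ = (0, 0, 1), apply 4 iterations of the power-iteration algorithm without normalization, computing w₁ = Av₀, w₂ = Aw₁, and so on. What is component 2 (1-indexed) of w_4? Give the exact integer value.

3882

w1 = Av₀ = (1·0 + 3·0 + 2·1; 5·0 + 5·0 + 2·1; 7·0 + 6·0 + 5·1) = (2, 2, 5)
w2 = Aw1 = (1·2 + 3·2 + 2·5; 5·2 + 5·2 + 2·5; 7·2 + 6·2 + 5·5) = (18, 30, 51)
w3 = Aw2 = (210, 342, 561)
w4 = Aw3 = (2358, 3882, 6327)
The requested component of w4 is 3882.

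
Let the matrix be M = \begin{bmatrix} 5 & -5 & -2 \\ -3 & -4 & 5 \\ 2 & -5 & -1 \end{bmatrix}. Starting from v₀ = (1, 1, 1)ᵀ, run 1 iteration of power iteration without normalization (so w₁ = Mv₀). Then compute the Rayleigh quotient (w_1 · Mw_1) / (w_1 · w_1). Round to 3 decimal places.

w1 = Mv₀ = (5·1 + (-5)·1 + (-2)·1; (-3)·1 + (-4)·1 + 5·1; 2·1 + (-5)·1 + (-1)·1) = (-2, -2, -4)
Mw1 = (8, -6, 10)
w1·Mw1 = (-2)·8 + (-2)·(-6) + (-4)·10 = -44; w1·w1 = (-2)·(-2) + (-2)·(-2) + (-4)·(-4) = 24
λ ≈ -44/24 = -1.833

-1.833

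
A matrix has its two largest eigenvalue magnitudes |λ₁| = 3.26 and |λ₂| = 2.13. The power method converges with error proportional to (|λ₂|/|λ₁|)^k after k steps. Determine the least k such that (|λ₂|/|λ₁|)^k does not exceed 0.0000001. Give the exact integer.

|λ₂/λ₁| = 2.13/3.26 = 0.65337
Need k ≥ ln(0.0000001) / ln(0.65337) = -16.1181 / -0.4256 ≈ 37.871
Smallest integer k satisfying the bound: 38

38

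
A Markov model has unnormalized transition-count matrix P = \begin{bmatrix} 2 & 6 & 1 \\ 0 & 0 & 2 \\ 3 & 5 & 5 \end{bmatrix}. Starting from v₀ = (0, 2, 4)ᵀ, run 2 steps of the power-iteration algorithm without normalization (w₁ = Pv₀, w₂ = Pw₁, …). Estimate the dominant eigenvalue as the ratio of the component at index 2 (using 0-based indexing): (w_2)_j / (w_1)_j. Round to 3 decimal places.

7.933

w1 = Pv₀ = (2·0 + 6·2 + 1·4; 0·0 + 0·2 + 2·4; 3·0 + 5·2 + 5·4) = (16, 8, 30)
w2 = Pw1 = (2·16 + 6·8 + 1·30; 0·16 + 0·8 + 2·30; 3·16 + 5·8 + 5·30) = (110, 60, 238)
Ratio at component: 238 / 30 = 7.933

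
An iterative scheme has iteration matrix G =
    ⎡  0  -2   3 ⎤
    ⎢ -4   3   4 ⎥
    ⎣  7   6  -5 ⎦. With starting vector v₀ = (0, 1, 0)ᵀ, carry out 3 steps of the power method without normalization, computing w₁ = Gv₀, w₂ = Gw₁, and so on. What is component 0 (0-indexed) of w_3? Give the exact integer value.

-160

w1 = Gv₀ = (-2, 3, 6)
w2 = Gw1 = (12, 41, -26)
w3 = Gw2 = (-160, -29, 460)
The requested component of w3 is -160.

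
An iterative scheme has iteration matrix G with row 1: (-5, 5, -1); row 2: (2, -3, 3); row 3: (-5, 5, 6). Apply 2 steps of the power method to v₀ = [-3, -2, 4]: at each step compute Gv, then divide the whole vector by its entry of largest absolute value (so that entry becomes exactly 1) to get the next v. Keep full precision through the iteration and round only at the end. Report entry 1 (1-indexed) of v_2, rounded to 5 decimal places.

0.11354

Gv0 = (1.000000, 12.000000, 29.000000); divide by 29.000000 → v1 = (0.034483, 0.413793, 1.000000)
Gv1 = (0.896552, 1.827586, 7.896552); divide by 7.896552 → v2 = (0.113537, 0.231441, 1.000000)
Requested entry of v2: 26/229 = 0.11354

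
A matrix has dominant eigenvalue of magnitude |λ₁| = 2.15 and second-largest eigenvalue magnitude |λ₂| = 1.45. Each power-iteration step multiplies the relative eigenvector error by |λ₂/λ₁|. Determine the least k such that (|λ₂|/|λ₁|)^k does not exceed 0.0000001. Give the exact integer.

|λ₂/λ₁| = 1.45/2.15 = 0.67442
Need k ≥ ln(0.0000001) / ln(0.67442) = -16.1181 / -0.3939 ≈ 40.919
Smallest integer k satisfying the bound: 41

41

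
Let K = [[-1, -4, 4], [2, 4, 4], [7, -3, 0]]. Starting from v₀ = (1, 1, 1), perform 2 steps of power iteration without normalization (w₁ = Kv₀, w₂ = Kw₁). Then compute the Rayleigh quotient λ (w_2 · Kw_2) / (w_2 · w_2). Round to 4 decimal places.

4.3585

w1 = Kv₀ = (-1, 10, 4)
w2 = Kw1 = (-23, 54, -37)
Kw2 = (-341, 22, -323)
w2·Kw2 = (-23)·(-341) + 54·22 + (-37)·(-323) = 20982; w2·w2 = (-23)·(-23) + 54·54 + (-37)·(-37) = 4814
λ ≈ 20982/4814 = 4.3585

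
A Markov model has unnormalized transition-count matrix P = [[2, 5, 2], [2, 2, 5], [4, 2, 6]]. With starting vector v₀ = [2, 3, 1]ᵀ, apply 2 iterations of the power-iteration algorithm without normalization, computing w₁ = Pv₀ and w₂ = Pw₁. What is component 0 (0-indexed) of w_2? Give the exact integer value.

157

w1 = Pv₀ = (2·2 + 5·3 + 2·1; 2·2 + 2·3 + 5·1; 4·2 + 2·3 + 6·1) = (21, 15, 20)
w2 = Pw1 = (2·21 + 5·15 + 2·20; 2·21 + 2·15 + 5·20; 4·21 + 2·15 + 6·20) = (157, 172, 234)
The requested component of w2 is 157.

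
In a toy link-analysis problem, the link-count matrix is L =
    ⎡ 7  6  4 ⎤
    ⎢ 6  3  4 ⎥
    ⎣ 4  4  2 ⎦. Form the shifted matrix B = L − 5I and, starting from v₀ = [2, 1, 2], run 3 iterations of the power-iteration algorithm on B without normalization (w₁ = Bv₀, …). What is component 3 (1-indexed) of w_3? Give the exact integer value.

678

B = L − 5I has rows (2, 6, 4); (6, -2, 4); (4, 4, -3)
w1 = Bv₀ = (18, 18, 6)
w2 = Bw1 = (168, 96, 126)
w3 = Bw2 = (1416, 1320, 678)
Requested component of w3: 678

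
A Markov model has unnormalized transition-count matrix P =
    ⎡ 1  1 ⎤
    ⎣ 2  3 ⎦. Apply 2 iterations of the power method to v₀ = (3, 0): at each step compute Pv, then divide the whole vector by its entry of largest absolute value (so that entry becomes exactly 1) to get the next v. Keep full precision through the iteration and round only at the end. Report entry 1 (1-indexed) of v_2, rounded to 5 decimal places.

Pv0 = (3.000000, 6.000000); divide by 6.000000 → v1 = (0.500000, 1.000000)
Pv1 = (1.500000, 4.000000); divide by 4.000000 → v2 = (0.375000, 1.000000)
Requested entry of v2: 9/24 = 0.37500

0.37500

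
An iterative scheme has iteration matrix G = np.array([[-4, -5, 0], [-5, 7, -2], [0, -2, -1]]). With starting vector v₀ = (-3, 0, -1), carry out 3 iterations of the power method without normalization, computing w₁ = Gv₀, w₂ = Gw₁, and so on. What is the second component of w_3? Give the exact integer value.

w1 = Gv₀ = ((-4)·(-3) + (-5)·0 + 0·(-1); (-5)·(-3) + 7·0 + (-2)·(-1); 0·(-3) + (-2)·0 + (-1)·(-1)) = (12, 17, 1)
w2 = Gw1 = ((-4)·12 + (-5)·17 + 0·1; (-5)·12 + 7·17 + (-2)·1; 0·12 + (-2)·17 + (-1)·1) = (-133, 57, -35)
w3 = Gw2 = (247, 1134, -79)
The requested component of w3 is 1134.

1134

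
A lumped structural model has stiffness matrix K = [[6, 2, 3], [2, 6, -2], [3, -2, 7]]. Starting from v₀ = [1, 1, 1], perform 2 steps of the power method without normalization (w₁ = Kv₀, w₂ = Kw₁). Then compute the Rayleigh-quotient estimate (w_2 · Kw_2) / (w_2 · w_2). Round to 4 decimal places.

w1 = Kv₀ = (11, 6, 8)
w2 = Kw1 = (102, 42, 77)
Kw2 = (927, 302, 761)
w2·Kw2 = 102·927 + 42·302 + 77·761 = 165835; w2·w2 = 102·102 + 42·42 + 77·77 = 18097
λ ≈ 165835/18097 = 9.1637

λ ≈ 9.1637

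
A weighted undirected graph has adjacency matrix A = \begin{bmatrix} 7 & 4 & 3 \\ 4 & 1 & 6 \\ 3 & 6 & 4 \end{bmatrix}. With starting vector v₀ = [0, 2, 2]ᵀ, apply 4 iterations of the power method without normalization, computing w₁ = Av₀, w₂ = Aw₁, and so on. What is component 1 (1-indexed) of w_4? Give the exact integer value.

w1 = Av₀ = (7·0 + 4·2 + 3·2; 4·0 + 1·2 + 6·2; 3·0 + 6·2 + 4·2) = (14, 14, 20)
w2 = Aw1 = (7·14 + 4·14 + 3·20; 4·14 + 1·14 + 6·20; 3·14 + 6·14 + 4·20) = (214, 190, 206)
w3 = Aw2 = (2876, 2282, 2606)
w4 = Aw3 = (37078, 29422, 32744)
The requested component of w4 is 37078.

37078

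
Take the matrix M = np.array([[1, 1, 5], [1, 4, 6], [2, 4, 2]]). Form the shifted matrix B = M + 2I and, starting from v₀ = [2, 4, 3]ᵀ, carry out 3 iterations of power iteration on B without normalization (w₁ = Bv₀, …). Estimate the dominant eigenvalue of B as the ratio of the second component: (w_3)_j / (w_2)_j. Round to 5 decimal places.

10.99584

B = M + 2I has rows (3, 1, 5); (1, 6, 6); (2, 4, 4)
w1 = Bv₀ = (3·2 + 1·4 + 5·3; 1·2 + 6·4 + 6·3; 2·2 + 4·4 + 4·3) = (25, 44, 32)
w2 = Bw1 = (3·25 + 1·44 + 5·32; 1·25 + 6·44 + 6·32; 2·25 + 4·44 + 4·32) = (279, 481, 354)
w3 = Bw2 = (3088, 5289, 3898)
Ratio: 5289/481 = 10.99584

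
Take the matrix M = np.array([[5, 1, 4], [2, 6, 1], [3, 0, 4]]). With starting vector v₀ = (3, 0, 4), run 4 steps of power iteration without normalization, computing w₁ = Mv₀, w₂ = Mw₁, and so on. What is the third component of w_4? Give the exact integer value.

13000

w1 = Mv₀ = (5·3 + 1·0 + 4·4; 2·3 + 6·0 + 1·4; 3·3 + 0·0 + 4·4) = (31, 10, 25)
w2 = Mw1 = (5·31 + 1·10 + 4·25; 2·31 + 6·10 + 1·25; 3·31 + 0·10 + 4·25) = (265, 147, 193)
w3 = Mw2 = (2244, 1605, 1567)
w4 = Mw3 = (19093, 15685, 13000)
The requested component of w4 is 13000.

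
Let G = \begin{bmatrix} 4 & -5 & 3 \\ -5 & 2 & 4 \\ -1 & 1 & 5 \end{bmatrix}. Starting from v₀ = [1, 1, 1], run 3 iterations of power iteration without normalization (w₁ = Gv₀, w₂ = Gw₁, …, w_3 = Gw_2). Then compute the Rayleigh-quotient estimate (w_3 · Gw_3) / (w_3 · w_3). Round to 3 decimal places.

5.062

w1 = Gv₀ = (2, 1, 5)
w2 = Gw1 = (18, 12, 24)
w3 = Gw2 = (84, 30, 114)
Gw3 = (528, 96, 516)
w3·Gw3 = 84·528 + 30·96 + 114·516 = 106056; w3·w3 = 84·84 + 30·30 + 114·114 = 20952
λ ≈ 106056/20952 = 5.062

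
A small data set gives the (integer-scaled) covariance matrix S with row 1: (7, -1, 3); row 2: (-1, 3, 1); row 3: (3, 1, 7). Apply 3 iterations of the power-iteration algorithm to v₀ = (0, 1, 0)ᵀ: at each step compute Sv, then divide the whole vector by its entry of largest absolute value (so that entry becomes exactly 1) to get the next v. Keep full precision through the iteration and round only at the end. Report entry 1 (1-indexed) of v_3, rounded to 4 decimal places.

-0.8298

Sv0 = (-1.00000, 3.00000, 1.00000); divide by 3.00000 → v1 = (-0.33333, 1.00000, 0.33333)
Sv1 = (-2.33333, 3.66667, 2.33333); divide by 3.66667 → v2 = (-0.63636, 1.00000, 0.63636)
Sv2 = (-3.54545, 4.27273, 3.54545); divide by 4.27273 → v3 = (-0.82979, 1.00000, 0.82979)
Requested entry of v3: -39/47 = -0.8298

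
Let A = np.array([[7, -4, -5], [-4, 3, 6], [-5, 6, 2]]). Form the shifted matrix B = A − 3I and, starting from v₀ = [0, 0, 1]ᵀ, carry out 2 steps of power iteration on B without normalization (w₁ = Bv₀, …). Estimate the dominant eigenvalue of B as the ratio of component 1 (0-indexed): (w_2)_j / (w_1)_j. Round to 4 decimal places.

2.3333

B = A − 3I has rows (4, -4, -5); (-4, 0, 6); (-5, 6, -1)
w1 = Bv₀ = (4·0 + (-4)·0 + (-5)·1; (-4)·0 + 0·0 + 6·1; (-5)·0 + 6·0 + (-1)·1) = (-5, 6, -1)
w2 = Bw1 = (4·(-5) + (-4)·6 + (-5)·(-1); (-4)·(-5) + 0·6 + 6·(-1); (-5)·(-5) + 6·6 + (-1)·(-1)) = (-39, 14, 62)
Ratio: 14/6 = 2.3333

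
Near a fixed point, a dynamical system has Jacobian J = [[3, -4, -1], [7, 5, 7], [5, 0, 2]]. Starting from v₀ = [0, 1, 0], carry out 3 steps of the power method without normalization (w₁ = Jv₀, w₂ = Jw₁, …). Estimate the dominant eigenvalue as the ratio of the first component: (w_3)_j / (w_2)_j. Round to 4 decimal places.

w1 = Jv₀ = (-4, 5, 0)
w2 = Jw1 = (-32, -3, -20)
w3 = Jw2 = (-64, -379, -200)
Ratio at component: -64 / -32 = 2.0000

2.0000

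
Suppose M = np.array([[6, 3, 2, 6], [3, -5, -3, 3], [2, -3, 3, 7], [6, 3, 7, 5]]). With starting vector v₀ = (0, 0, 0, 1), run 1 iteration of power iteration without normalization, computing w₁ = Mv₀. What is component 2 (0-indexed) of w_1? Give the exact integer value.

w1 = Mv₀ = (6·0 + 3·0 + 2·0 + 6·1; 3·0 + (-5)·0 + (-3)·0 + 3·1; 2·0 + (-3)·0 + 3·0 + 7·1; 6·0 + 3·0 + 7·0 + 5·1) = (6, 3, 7, 5)
The requested component of w1 is 7.

7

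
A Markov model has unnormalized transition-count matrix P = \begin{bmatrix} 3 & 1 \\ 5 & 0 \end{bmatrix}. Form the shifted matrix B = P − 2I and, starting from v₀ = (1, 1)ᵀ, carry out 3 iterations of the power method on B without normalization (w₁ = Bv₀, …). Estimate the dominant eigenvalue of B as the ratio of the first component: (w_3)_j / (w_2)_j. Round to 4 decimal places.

B = P − 2I has rows (1, 1); (5, -2)
w1 = Bv₀ = (1·1 + 1·1; 5·1 + (-2)·1) = (2, 3)
w2 = Bw1 = (1·2 + 1·3; 5·2 + (-2)·3) = (5, 4)
w3 = Bw2 = (9, 17)
Ratio: 9/5 = 1.8000

μ ≈ 1.8000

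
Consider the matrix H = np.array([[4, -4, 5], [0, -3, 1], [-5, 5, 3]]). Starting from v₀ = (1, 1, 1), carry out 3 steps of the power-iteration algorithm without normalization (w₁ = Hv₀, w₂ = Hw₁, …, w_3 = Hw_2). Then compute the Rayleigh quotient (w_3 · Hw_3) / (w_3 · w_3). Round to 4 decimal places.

λ ≈ 3.9840

w1 = Hv₀ = (5, -2, 3)
w2 = Hw1 = (43, 9, -26)
w3 = Hw2 = (6, -53, -248)
Hw3 = (-1004, -89, -1039)
w3·Hw3 = 6·(-1004) + (-53)·(-89) + (-248)·(-1039) = 256365; w3·w3 = 6·6 + (-53)·(-53) + (-248)·(-248) = 64349
λ ≈ 256365/64349 = 3.9840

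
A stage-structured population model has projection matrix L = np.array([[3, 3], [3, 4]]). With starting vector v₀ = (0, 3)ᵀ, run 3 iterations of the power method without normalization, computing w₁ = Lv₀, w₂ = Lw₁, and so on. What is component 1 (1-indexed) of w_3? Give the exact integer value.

414

w1 = Lv₀ = (3·0 + 3·3; 3·0 + 4·3) = (9, 12)
w2 = Lw1 = (3·9 + 3·12; 3·9 + 4·12) = (63, 75)
w3 = Lw2 = (414, 489)
The requested component of w3 is 414.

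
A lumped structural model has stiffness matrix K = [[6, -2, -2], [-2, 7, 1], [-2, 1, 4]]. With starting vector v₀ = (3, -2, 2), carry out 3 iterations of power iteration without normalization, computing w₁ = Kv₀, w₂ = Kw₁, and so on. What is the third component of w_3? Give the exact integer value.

-666

w1 = Kv₀ = (18, -18, 0)
w2 = Kw1 = (144, -162, -54)
w3 = Kw2 = (1296, -1476, -666)
The requested component of w3 is -666.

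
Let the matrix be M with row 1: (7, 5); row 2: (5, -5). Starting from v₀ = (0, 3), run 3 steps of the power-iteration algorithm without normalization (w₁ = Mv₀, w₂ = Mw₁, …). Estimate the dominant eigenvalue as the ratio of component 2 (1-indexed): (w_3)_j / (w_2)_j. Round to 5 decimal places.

w1 = Mv₀ = (7·0 + 5·3; 5·0 + (-5)·3) = (15, -15)
w2 = Mw1 = (7·15 + 5·(-15); 5·15 + (-5)·(-15)) = (30, 150)
w3 = Mw2 = (960, -600)
Ratio at component: -600 / 150 = -4.00000

λ ≈ -4.00000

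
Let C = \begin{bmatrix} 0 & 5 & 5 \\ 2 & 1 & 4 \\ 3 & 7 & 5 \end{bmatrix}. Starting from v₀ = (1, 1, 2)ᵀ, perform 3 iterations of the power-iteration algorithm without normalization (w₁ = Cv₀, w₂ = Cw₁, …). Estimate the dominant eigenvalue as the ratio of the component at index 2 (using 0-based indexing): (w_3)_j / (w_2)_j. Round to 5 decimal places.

w1 = Cv₀ = (15, 11, 20)
w2 = Cw1 = (155, 121, 222)
w3 = Cw2 = (1715, 1319, 2422)
Ratio at component: 2422 / 222 = 10.90991

λ ≈ 10.90991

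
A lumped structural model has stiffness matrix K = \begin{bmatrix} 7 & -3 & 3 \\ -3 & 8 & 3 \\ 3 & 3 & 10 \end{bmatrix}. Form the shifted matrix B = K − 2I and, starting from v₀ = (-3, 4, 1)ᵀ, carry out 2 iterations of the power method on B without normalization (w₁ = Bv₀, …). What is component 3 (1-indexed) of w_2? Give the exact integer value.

124

B = K − 2I has rows (5, -3, 3); (-3, 6, 3); (3, 3, 8)
w1 = Bv₀ = (5·(-3) + (-3)·4 + 3·1; (-3)·(-3) + 6·4 + 3·1; 3·(-3) + 3·4 + 8·1) = (-24, 36, 11)
w2 = Bw1 = (5·(-24) + (-3)·36 + 3·11; (-3)·(-24) + 6·36 + 3·11; 3·(-24) + 3·36 + 8·11) = (-195, 321, 124)
Requested component of w2: 124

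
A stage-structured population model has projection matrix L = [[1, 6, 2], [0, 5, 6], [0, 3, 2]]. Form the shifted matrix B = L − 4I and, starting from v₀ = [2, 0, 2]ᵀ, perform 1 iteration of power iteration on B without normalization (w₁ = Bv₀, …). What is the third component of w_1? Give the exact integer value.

-4

B = L − 4I has rows (-3, 6, 2); (0, 1, 6); (0, 3, -2)
w1 = Bv₀ = ((-3)·2 + 6·0 + 2·2; 0·2 + 1·0 + 6·2; 0·2 + 3·0 + (-2)·2) = (-2, 12, -4)
Requested component of w1: -4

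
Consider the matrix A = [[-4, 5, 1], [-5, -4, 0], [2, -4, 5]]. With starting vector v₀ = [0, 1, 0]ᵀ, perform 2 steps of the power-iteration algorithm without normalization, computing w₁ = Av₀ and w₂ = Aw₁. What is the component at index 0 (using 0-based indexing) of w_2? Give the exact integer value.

-44

w1 = Av₀ = ((-4)·0 + 5·1 + 1·0; (-5)·0 + (-4)·1 + 0·0; 2·0 + (-4)·1 + 5·0) = (5, -4, -4)
w2 = Aw1 = ((-4)·5 + 5·(-4) + 1·(-4); (-5)·5 + (-4)·(-4) + 0·(-4); 2·5 + (-4)·(-4) + 5·(-4)) = (-44, -9, 6)
The requested component of w2 is -44.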